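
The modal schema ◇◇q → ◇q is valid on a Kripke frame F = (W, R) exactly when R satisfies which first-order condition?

Equivalently (dual form): □q → □□q.
Suppose □q→□□q is valid. Take Rxy, Ryz and set V(q)={w : Rxw}. Then □q at x, so □□q at x, so □q at y, so q at z, i.e. Rxz.

transitivity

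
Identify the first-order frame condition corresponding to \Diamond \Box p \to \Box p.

The Euclidean property

Replacing p by ¬p and contraposing gives the equivalent schema ◇p → □◇p.
Suppose ◇p→□◇p is valid. Take Rxy, Rxz and set V(p)={y}. Then ◇p at x, so □◇p at x, so ◇p at z, so some w with Rzw has p; w=y, i.e. Rzy. By symmetry of the argument, Ryz.
Conversely, on a frame with the Euclidean property the schema holds at every world under every valuation.
Frame condition: \forall x \forall y \forall z (Rxy \wedge Rxz \to Ryz).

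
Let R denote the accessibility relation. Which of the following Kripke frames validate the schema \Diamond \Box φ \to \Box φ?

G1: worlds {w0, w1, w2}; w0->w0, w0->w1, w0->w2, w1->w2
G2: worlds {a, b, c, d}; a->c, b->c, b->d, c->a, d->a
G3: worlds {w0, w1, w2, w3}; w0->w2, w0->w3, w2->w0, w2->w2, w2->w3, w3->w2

The schema corresponds to the Euclidean property: \forall x \forall y \forall z (Rxy \wedge Rxz \to Ryz).
G1: fails — Rw0w1 and Rw0w1 but not Rw1w1.
G2: fails — Rac and Rac but not Rcc.
G3: fails — Rw0w3 and Rw0w3 but not Rw3w3.

none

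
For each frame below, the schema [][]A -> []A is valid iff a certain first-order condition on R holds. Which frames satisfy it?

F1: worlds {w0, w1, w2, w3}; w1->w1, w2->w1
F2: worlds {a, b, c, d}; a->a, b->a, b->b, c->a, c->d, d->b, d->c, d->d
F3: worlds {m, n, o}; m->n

F1, F2

This is the axiom for density; its first-order frame correspondent is forall x forall y (Rxy -> exists z (Rxz & Rzy)).
F1: condition met.
F2: condition met.
F3: fails — Rmn but no z with Rmz and Rzn.
Valid on: F1, F2.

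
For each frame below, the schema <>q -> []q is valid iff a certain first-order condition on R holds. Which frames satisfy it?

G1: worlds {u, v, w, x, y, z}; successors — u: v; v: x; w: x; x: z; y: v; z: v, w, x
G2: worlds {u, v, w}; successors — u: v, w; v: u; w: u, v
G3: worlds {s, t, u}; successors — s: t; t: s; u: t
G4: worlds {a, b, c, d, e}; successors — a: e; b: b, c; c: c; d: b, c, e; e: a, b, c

The schema corresponds to partial functionality: forall x forall y forall z (Rxy & Rxz -> y = z).
G1: fails — z sees both v and w.
G2: fails — u sees both v and w.
G3: holds.
G4: fails — b sees both b and c.

G3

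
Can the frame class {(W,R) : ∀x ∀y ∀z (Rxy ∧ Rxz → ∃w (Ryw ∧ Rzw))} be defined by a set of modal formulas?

Yes — defined by ◇□p → □◇p

Yes: it is convergence, defined by the .2 schema ◇□p → □◇p.
Suppose ◇□p→□◇p is valid. Take Rxy, Rxz and set V(p)={w : Ryw}. Then □p at y so ◇□p at x, so □◇p at x, so ◇p at z, giving w with Rzw and Ryw.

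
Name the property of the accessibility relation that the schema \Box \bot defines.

□⊥ is valid iff no world has any successor (otherwise □⊥ fails at any world with one).
Conversely, on a frame with emptiness of R the schema holds at every world under every valuation.
So the correspondent is emptiness of R.

emptiness of R: \forall x \forall y \neg Rxy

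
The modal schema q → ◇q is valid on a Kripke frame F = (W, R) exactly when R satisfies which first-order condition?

This is a form of the T axiom.
It corresponds to reflexivity: ∀x Rxx.

Reflexivity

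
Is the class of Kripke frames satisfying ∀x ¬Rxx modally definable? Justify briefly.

If a class were modally definable it would be closed under surjective bounded morphisms (Goldblatt–Thomason).
The 2-cycle (worlds a,b with a→b→a) is irreflexive, and the map sending every world to a single reflexive point • is a surjective bounded morphism (forth: every edge maps to (•,•); back: every world has a successor). So any modal formula valid on the 2-cycle is also valid on the reflexive point, which is not irreflexive.
Hence irreflexivity is not modally definable.

Not modally definable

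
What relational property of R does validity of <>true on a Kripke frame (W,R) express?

seriality: forall x exists y Rxy

◇⊤ holds at w iff w has a successor, so frame-validity of ◇⊤ is exactly seriality. Equivalently via □q → ◇q:
Suppose □q→◇q is valid. At any x set V(q)=W. Then □q at x, so ◇q at x, so x has a successor.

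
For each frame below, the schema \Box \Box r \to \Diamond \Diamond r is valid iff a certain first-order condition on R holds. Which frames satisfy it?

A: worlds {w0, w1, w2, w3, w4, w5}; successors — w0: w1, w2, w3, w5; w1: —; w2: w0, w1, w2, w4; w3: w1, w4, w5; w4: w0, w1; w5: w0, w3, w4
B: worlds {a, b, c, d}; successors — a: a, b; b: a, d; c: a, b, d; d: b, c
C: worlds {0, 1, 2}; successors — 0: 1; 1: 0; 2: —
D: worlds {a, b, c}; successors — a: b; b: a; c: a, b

B, D

The schema corresponds to a generalized confluence (Geach) condition: \forall x \exists w (x R^2 w \wedge x R^2 w).
A: fails — at w1 but no w with w1R²w and w1R²w.
B: ✓.
C: fails — at 2 but no w with 2R²w and 2R²w.
D: ✓.
Valid on: B, D.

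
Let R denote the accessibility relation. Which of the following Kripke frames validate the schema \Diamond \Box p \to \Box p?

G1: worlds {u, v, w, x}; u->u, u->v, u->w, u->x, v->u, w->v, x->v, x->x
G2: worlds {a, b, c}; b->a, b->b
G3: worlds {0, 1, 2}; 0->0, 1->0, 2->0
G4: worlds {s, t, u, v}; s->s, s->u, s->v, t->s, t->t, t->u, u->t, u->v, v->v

G3

This is the axiom for the Euclidean property; its first-order frame correspondent is \forall x \forall y \forall z (Rxy \wedge Rxz \to Ryz).
G1: fails — Ruv and Ruv but not Rvv.
G2: fails — Rba and Rba but not Raa.
G3: ✓.
G4: fails — Rsv and Rsu but not Rvu.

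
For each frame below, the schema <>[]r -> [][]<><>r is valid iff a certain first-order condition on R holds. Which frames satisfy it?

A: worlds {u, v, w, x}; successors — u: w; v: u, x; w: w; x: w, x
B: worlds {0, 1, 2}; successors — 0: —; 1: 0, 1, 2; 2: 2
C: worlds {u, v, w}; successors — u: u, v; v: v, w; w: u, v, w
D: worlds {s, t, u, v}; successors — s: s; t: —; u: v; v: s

This is the axiom for a generalized confluence (Geach) condition; its first-order frame correspondent is forall x forall y forall z ((xRy & x R^2 z) -> exists w (yRw & z R^2 w)).
A: satisfies the condition.
B: fails — 1R0, 1R²0 but no w with 0Rw and 0R²w.
C: satisfies the condition.
D: satisfies the condition.

A, C, D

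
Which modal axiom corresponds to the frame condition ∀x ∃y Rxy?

□q → ◇q

The condition is seriality. The D schema □q → ◇q defines it.
Suppose □q→◇q is valid. At any x set V(q)=W. Then □q at x, so ◇q at x, so x has a successor.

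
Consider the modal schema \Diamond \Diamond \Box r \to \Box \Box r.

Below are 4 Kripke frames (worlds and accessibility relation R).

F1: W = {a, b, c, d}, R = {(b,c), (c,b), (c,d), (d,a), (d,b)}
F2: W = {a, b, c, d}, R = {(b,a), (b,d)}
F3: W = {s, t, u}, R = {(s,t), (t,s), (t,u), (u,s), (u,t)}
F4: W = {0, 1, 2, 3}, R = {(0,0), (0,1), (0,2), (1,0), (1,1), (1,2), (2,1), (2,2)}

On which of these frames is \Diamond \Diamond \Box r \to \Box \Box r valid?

The schema corresponds to a generalized confluence (Geach) condition: \forall x \forall y \forall z ((x R^2 y \wedge x R^2 z) \to \exists w (yRw \wedge z = w)).
F1: fails — bR²b, bR²b but no w with bRw and b=w.
F2: satisfies the condition.
F3: fails — sR²s, sR²s but no w with sRw and s=w.
F4: fails — 0R²2, 0R²0 but no w with 2Rw and 0=w.
Valid on: F2.

F2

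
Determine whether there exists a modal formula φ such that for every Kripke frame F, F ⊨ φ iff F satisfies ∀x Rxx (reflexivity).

Yes: it is reflexivity, defined by the T schema □r → r.
Suppose □r→r is valid. At any x set V(r)={w : Rxw}. Then □r holds at x, so r holds at x, i.e. Rxx.

Definable; □r → r defines it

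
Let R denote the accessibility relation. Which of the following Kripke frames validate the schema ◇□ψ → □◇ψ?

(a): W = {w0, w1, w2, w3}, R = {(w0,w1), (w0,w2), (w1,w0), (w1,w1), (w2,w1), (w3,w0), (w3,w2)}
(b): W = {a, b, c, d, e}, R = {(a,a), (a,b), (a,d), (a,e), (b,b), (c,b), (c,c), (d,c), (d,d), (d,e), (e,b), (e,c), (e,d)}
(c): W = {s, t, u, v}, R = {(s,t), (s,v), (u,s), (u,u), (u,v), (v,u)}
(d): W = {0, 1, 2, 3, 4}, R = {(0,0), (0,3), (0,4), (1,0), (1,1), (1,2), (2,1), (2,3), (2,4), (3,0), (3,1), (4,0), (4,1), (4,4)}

(a), (d)

Frame correspondent (Sahlqvist): ∀x ∀y ∀z (Rxy ∧ Rxz → ∃w (Ryw ∧ Rzw)) — i.e. convergence.
(a): condition met.
(b): fails — Rab and Rad but b and d have no common successor.
(c): fails — Rsv and Rst but v and t have no common successor.
(d): condition met.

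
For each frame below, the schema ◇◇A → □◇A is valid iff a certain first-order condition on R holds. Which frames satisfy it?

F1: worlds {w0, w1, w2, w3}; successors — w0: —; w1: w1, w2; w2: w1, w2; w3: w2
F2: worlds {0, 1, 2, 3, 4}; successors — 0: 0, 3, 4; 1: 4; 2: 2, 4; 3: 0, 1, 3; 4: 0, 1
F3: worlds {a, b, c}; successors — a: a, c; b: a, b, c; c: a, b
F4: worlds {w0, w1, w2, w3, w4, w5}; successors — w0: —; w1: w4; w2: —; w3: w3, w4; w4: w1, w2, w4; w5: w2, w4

F1

The schema corresponds to a generalized confluence (Geach) condition: ∀x ∀y ∀z ((xR²y ∧ xRz) → ∃w (y = w ∧ zRw)).
F1: condition met.
F2: fails — 0R²1, 0R0 but no w with 1=w and 0Rw.
F3: fails — aR²b, aRa but no w with b=w and aRw.
F4: fails — w3R²w1, w3Rw3 but no w with w1=w and w3Rw.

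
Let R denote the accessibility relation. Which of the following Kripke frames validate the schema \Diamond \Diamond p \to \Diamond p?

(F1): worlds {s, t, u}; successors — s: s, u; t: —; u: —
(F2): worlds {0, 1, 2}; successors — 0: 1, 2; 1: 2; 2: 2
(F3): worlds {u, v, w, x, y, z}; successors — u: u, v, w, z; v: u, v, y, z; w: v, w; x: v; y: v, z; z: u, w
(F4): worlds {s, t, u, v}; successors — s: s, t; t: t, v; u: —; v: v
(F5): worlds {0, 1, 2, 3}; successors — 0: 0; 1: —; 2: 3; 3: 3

(F1), (F2), (F5)

The schema corresponds to transitivity: \forall x \forall y \forall z (Rxy \wedge Ryz \to Rxz).
(F1): ✓.
(F2): ✓.
(F3): fails — Ruv and Rvy but not Ruy.
(F4): fails — Rst and Rtv but not Rsv.
(F5): ✓.
Valid on: (F1), (F2), (F5).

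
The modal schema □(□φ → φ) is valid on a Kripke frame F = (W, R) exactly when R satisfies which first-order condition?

Shift-reflexivity

This schema is the T□ axiom.
It corresponds to shift-reflexivity: ∀x ∀y (Rxy → Ryy).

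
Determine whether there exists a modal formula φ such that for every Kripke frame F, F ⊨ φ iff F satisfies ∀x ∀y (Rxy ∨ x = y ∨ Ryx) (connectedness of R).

Modal frame validity is preserved under disjoint unions.
Take 2 disjoint single-world reflexive frames: each is trivially connected, but their disjoint union has 2 worlds with no edge between distinct components, so it is not connected.
So no modal formula (or set of formulas) defines exactly the connected frames.

Not modally definable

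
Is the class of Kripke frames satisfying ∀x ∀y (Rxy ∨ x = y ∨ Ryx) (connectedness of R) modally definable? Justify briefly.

Any modally definable frame class is closed under disjoint unions.
Take 3 disjoint single-world reflexive frames: each is trivially connected, but their disjoint union has 3 worlds with no edge between distinct components, so it is not connected.
Hence connectedness of R is not modally definable.

Not modally definable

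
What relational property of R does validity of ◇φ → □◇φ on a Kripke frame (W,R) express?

The Euclidean property

Suppose ◇φ→□◇φ is valid. Take Rxy, Rxz and set V(φ)={y}. Then ◇φ at x, so □◇φ at x, so ◇φ at z, so some w with Rzw has φ; w=y, i.e. Rzy. By symmetry of the argument, Ryz.
The converse is a direct semantic check.
Frame condition: ∀x ∀y ∀z (Rxy ∧ Rxz → Ryz).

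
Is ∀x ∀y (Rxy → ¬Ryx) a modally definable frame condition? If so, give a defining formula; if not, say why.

No

If a class were modally definable it would be closed under surjective bounded morphisms (Goldblatt–Thomason).
The 5-cycle (worlds w0,w1,w2,w3,w4 with w0→w1→w2→w3→w4→w0) is asymmetric. Mapping every world to a single reflexive point • is a surjective bounded morphism, and the reflexive point is not asymmetric (R•• but asymmetry requires ¬R••).
So no modal formula (or set of formulas) defines exactly the asymmetric frames.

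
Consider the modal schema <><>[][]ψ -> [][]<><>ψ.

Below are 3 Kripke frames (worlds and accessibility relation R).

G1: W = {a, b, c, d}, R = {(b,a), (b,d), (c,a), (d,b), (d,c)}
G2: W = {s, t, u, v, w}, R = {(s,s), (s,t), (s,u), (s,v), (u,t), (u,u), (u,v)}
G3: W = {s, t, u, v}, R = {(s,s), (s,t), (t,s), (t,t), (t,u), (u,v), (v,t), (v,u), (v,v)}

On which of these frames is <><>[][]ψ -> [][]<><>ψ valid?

The schema corresponds to a generalized confluence (Geach) condition: forall x forall y forall z ((x R^2 y & x R^2 z) -> exists w (y R^2 w & z R^2 w)).
G1: fails — bR²b, bR²c but no w with bR²w and cR²w.
G2: fails — sR²s, sR²t but no w* with sR²w* and tR²w*.
G3: ✓.
Valid on: G3.

G3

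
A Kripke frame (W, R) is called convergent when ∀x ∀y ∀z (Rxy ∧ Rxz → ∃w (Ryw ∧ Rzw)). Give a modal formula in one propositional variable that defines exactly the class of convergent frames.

This is convergence; the standard corresponding axiom is .2: ◇□q → □◇q.
Suppose ◇□q→□◇q is valid. Take Rxy, Rxz and set V(q)={w : Ryw}. Then □q at y so ◇□q at x, so □◇q at x, so ◇q at z, giving w with Rzw and Ryw.

◇□q → □◇q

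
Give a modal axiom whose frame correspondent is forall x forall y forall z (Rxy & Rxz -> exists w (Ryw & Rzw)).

◇□s → □◇s

The condition is convergence. The .2 schema ◇□s → □◇s defines it.
Suppose ◇□s→□◇s is valid. Take Rxy, Rxz and set V(s)={w : Ryw}. Then □s at y so ◇□s at x, so □◇s at x, so ◇s at z, giving w with Rzw and Ryw.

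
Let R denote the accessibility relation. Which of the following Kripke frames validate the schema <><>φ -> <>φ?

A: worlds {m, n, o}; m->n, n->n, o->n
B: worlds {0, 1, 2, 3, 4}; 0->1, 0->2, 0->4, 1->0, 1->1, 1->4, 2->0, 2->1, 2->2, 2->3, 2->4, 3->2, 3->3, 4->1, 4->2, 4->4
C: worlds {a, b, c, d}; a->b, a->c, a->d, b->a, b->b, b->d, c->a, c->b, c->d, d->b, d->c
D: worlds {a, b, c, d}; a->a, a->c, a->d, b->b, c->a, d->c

Frame correspondent (Sahlqvist): forall x forall y forall z (Rxy & Ryz -> Rxz) — i.e. transitivity.
A: holds.
B: fails — R10 and R02 but not R12.
C: fails — Rcd and Rdc but not Rcc.
D: fails — Rdc and Rca but not Rda.
Valid on: A.

A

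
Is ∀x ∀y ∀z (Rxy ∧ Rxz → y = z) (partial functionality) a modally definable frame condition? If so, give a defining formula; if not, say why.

Definable; ◇q → □q defines it

Yes: it is partial functionality, defined by the CD schema ◇q → □q.
Suppose ◇q→□q is valid. Take Rxy, Rxz and set V(q)={y}. Then ◇q at x, so □q at x, so q at z, i.e. z=y.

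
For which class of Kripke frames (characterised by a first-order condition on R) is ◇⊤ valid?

◇⊤ holds at w iff w has a successor, so frame-validity of ◇⊤ is exactly seriality. Equivalently via □q → ◇q:
Suppose □q→◇q is valid. At any x set V(q)=W. Then □q at x, so ◇q at x, so x has a successor.
Conversely, on a frame with seriality the schema holds at every world under every valuation.
Frame condition: ∀x ∃y Rxy.

Seriality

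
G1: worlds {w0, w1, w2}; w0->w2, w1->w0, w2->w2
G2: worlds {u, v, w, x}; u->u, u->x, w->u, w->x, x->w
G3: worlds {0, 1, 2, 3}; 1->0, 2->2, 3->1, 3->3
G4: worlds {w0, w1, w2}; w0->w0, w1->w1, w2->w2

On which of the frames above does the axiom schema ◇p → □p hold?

Frame correspondent (Sahlqvist): ∀x ∀y ∀z (Rxy ∧ Rxz → y = z) — i.e. partial functionality.
G1: holds.
G2: fails — u sees both u and x.
G3: fails — 3 sees both 1 and 3.
G4: holds.
Valid on: G1, G4.

G1, G4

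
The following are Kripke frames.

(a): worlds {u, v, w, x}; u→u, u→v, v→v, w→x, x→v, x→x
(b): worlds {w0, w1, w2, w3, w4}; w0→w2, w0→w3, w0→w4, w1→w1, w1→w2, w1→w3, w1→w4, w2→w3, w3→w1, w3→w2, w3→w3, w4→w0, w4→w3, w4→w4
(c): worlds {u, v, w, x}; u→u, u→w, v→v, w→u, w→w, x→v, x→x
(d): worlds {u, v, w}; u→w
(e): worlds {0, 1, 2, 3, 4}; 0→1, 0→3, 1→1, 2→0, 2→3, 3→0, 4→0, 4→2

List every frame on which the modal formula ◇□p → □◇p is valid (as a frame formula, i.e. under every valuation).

(a), (b), (c)

Frame correspondent (Sahlqvist): ∀x ∀y ∀z (Rxy ∧ Rxz → ∃w (Ryw ∧ Rzw)) — i.e. convergence.
(a): condition met.
(b): condition met.
(c): condition met.
(d): fails — Ruw and Ruw but w and w have no common successor.
(e): fails — R01 and R03 but 1 and 3 have no common successor.
Valid on: (a), (b), (c).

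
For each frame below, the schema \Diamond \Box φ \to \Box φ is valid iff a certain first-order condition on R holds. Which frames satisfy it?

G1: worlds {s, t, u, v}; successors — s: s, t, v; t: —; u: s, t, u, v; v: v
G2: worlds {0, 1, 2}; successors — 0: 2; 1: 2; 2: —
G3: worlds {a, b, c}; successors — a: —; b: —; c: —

G3

This is the axiom for the Euclidean property; its first-order frame correspondent is \forall x \forall y \forall z (Rxy \wedge Rxz \to Ryz).
G1: fails — Rsv and Rss but not Rvs.
G2: fails — R02 and R02 but not R22.
G3: satisfies the condition.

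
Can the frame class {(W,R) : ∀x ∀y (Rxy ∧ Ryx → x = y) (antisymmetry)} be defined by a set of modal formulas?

Modal frame validity is preserved under surjective bounded morphisms.
The 6-cycle (worlds 0,1,2,3,4,5 with 0→1→2→3→4→5→0) is antisymmetric. Sending even-indexed worlds to a and odd-indexed worlds to b is a surjective bounded morphism onto the two-world frame with a↔b, which is not antisymmetric.
Hence antisymmetry is not modally definable.

No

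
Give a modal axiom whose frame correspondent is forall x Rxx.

□s → s

This is reflexivity; the standard corresponding axiom is T: □s → s.
Suppose □s→s is valid. At any x set V(s)={w : Rxw}. Then □s holds at x, so s holds at x, i.e. Rxx.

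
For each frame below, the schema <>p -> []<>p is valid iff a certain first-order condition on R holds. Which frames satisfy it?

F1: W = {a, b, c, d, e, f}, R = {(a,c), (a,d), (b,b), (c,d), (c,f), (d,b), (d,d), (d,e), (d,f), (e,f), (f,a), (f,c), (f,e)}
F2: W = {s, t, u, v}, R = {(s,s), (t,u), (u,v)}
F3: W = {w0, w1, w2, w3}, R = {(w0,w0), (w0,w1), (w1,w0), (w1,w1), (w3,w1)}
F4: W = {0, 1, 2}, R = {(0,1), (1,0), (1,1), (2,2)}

This is the axiom for the Euclidean property; its first-order frame correspondent is forall x forall y forall z (Rxy & Rxz -> Ryz).
F1: fails — Rac and Rac but not Rcc.
F2: fails — Rtu and Rtu but not Ruu.
F3: ✓.
F4: fails — R10 and R10 but not R00.
Valid on: F3.

F3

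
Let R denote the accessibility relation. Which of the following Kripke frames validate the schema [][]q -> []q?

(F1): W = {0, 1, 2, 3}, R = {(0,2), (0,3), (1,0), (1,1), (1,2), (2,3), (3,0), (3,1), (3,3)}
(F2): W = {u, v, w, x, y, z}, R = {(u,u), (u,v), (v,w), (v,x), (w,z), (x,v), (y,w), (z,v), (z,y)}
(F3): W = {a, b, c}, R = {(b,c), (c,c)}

This is the axiom for density; its first-order frame correspondent is forall x forall y (Rxy -> exists z (Rxz & Rzy)).
(F1): fails — R02 but no z with R0z and Rz2.
(F2): fails — Rvw but no t with Rvt and Rtw.
(F3): satisfies the condition.

(F3)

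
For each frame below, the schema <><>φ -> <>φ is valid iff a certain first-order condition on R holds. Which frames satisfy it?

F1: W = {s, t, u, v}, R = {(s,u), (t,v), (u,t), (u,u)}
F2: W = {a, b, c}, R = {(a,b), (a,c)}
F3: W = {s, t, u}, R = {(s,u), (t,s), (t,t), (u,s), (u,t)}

The schema corresponds to transitivity: forall x forall y forall z (Rxy & Ryz -> Rxz).
F1: fails — Rsu and Rut but not Rst.
F2: condition met.
F3: fails — Rus and Rsu but not Ruu.
Valid on: F2.

F2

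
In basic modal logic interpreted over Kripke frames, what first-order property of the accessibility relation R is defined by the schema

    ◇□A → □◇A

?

convergence

Suppose ◇□A→□◇A is valid. Take Rxy, Rxz and set V(A)={w : Ryw}. Then □A at y so ◇□A at x, so □◇A at x, so ◇A at z, giving w with Rzw and Ryw.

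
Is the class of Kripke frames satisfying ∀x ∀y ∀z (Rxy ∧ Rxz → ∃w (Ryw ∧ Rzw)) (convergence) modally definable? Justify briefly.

Definable; ◇□r → □◇r defines it

The condition is convergence. A defining modal formula is ◇□r → □◇r.
Suppose ◇□r→□◇r is valid. Take Rxy, Rxz and set V(r)={w : Ryw}. Then □r at y so ◇□r at x, so □◇r at x, so ◇r at z, giving w with Rzw and Ryw.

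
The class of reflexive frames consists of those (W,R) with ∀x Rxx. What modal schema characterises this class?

□p → p

A defining formula is □p → p (the T axiom).
Suppose □p→p is valid. At any x set V(p)={w : Rxw}. Then □p holds at x, so p holds at x, i.e. Rxx.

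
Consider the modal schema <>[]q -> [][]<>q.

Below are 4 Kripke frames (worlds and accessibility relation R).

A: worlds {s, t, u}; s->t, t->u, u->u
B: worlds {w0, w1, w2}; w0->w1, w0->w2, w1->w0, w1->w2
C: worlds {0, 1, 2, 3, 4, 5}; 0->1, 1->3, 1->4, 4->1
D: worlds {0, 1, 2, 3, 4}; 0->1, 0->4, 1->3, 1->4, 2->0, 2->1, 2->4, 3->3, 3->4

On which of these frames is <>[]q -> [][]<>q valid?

A

Frame correspondent (Sahlqvist): forall x forall y forall z ((xRy & x R^2 z) -> exists w (yRw & zRw)) — i.e. a generalized confluence (Geach) condition.
A: holds.
B: fails — w0Rw1, w0R²w2 but no w with w1Rw and w2Rw.
C: fails — 0R1, 0R²3 but no w with 1Rw and 3Rw.
D: fails — 0R1, 0R²4 but no w with 1Rw and 4Rw.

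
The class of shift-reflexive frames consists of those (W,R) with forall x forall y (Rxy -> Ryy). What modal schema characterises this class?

This is shift-reflexivity; the standard corresponding axiom is T□: □(□s → s).

□(□s → s)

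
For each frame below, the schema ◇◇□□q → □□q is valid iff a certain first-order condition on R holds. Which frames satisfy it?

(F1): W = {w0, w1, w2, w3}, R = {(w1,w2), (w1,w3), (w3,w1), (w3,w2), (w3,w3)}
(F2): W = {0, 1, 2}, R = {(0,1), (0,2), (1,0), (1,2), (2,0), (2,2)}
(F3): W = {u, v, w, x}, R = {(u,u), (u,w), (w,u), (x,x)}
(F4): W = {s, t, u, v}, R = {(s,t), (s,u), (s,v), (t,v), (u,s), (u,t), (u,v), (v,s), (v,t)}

(F3)

This is the axiom for a generalized confluence (Geach) condition; its first-order frame correspondent is ∀x ∀y ∀z ((xR²y ∧ xR²z) → ∃w (yR²w ∧ z = w)).
(F1): fails — w1R²w2, w1R²w1 but no w with w2R²w and w1=w.
(F2): fails — 1R²0, 1R²1 but no w with 0R²w and 1=w.
(F3): satisfies the condition.
(F4): fails — sR²t, sR²v but no w with tR²w and v=w.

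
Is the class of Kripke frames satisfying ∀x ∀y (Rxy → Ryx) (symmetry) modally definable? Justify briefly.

Definable; q → □◇q defines it

Yes: it is symmetry, defined by the B schema q → □◇q.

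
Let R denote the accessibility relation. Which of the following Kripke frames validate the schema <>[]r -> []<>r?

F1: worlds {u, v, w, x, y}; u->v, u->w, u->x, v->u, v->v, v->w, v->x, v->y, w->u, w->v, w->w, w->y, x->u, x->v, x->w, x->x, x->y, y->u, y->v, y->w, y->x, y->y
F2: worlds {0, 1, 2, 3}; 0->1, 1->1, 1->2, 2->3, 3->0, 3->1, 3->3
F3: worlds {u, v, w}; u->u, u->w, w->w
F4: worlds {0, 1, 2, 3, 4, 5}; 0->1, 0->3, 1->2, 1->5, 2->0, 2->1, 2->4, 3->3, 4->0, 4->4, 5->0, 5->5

The schema corresponds to convergence: forall x forall y forall z (Rxy & Rxz -> exists w (Ryw & Rzw)).
F1: holds.
F2: fails — R12 and R11 but 2 and 1 have no common successor.
F3: holds.
F4: fails — R01 and R03 but 1 and 3 have no common successor.
Valid on: F1, F3.

F1, F3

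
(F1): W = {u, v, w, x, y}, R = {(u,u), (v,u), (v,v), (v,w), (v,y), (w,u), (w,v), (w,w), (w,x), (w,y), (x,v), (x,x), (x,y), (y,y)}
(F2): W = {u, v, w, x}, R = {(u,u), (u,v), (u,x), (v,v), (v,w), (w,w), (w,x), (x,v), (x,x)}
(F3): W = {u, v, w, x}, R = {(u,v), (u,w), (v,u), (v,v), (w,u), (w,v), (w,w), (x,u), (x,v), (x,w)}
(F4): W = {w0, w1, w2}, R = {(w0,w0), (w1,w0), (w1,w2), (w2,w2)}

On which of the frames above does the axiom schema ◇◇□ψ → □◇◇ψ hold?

Frame correspondent (Sahlqvist): ∀x ∀y ∀z ((xR²y ∧ xRz) → ∃w (yRw ∧ zR²w)) — i.e. a generalized confluence (Geach) condition.
(F1): fails — vR²u, vRy but no t with uRt and yR²t.
(F2): condition met.
(F3): condition met.
(F4): fails — w1R²w0, w1Rw2 but no w with w0Rw and w2R²w.

(F2), (F3)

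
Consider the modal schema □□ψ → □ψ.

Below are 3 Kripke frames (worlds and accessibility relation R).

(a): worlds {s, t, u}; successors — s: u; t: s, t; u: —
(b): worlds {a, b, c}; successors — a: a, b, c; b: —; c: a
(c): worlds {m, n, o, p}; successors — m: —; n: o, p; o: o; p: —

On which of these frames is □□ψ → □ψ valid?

(b)

Frame correspondent (Sahlqvist): ∀x ∀y (Rxy → ∃z (Rxz ∧ Rzy)) — i.e. density.
(a): fails — Rsu but no z with Rsz and Rzu.
(b): satisfies the condition.
(c): fails — Rnp but no z with Rnz and Rzp.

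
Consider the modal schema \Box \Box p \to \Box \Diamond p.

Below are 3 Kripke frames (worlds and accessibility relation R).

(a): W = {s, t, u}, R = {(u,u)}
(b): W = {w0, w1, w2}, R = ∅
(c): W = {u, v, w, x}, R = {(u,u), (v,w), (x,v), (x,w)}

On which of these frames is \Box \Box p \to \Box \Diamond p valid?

The schema corresponds to a generalized confluence (Geach) condition: \forall x \forall z (xRz \to \exists w (x R^2 w \wedge zRw)).
(a): ✓.
(b): ✓.
(c): fails — vRw but no t with vR²t and wRt.
Valid on: (a), (b).

(a), (b)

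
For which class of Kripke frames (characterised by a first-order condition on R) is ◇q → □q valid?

This is the CD axiom.
Its frame correspondent is partial functionality — ∀x ∀y ∀z (Rxy ∧ Rxz → y = z).

partial functionality: ∀x ∀y ∀z (Rxy ∧ Rxz → y = z)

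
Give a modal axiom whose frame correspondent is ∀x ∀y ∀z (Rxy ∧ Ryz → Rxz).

A defining formula is □s → □□s (the 4 axiom).

□s → □□s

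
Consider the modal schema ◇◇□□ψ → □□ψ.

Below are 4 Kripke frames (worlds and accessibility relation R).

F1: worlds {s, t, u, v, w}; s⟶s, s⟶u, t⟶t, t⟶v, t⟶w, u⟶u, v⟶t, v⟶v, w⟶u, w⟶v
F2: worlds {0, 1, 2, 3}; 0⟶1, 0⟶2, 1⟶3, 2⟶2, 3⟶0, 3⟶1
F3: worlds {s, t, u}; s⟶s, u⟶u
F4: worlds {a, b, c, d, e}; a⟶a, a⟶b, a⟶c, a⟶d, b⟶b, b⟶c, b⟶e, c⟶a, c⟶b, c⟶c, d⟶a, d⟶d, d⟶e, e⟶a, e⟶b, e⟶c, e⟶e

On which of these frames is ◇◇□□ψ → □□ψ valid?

Frame correspondent (Sahlqvist): ∀x ∀y ∀z ((xR²y ∧ xR²z) → ∃w (yR²w ∧ z = w)) — i.e. a generalized confluence (Geach) condition.
F1: fails — sR²u, sR²s but no w* with uR²w* and s=w*.
F2: fails — 0R²2, 0R²3 but no w with 2R²w and 3=w.
F3: ✓.
F4: fails — aR²b, aR²d but no w with bR²w and d=w.
Valid on: F3.

F3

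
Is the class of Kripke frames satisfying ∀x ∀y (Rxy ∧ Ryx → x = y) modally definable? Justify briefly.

No — not modally definable

Any modally definable frame class is closed under surjective bounded morphisms.
The 6-cycle (worlds s,t,u,v,w,x with s→t→u→v→w→x→s) is antisymmetric. Sending even-indexed worlds to • and odd-indexed worlds to ∘ is a surjective bounded morphism onto the two-world frame with •↔∘, which is not antisymmetric.
So the class is not modally definable.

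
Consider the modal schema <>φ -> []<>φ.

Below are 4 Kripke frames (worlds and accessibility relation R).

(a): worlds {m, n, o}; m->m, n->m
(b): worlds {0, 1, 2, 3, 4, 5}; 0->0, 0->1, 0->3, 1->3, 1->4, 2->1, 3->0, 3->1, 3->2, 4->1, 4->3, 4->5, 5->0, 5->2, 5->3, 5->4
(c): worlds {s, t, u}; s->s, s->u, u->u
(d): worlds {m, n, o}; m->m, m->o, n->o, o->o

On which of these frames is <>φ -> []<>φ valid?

Frame correspondent (Sahlqvist): forall x forall y forall z (Rxy & Rxz -> Ryz) — i.e. the Euclidean property.
(a): satisfies the condition.
(b): fails — R01 and R00 but not R10.
(c): fails — Rsu and Rss but not Rus.
(d): fails — Rmo and Rmm but not Rom.

(a)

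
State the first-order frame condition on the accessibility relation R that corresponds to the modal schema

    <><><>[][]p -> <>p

This is a Sahlqvist (Geach-type) schema ◇^3□^2p → □^0◇^1p.
Minimal-valuation argument: fix x; take any y with xR^3y and any z with xR^0z. Set V(p) to the set of worlds R-reachable from y in exactly 2 steps. Then □^2p holds at y, so the antecedent holds at x; validity forces ◇^1p at z, giving a w with zR^1w and yR^2w.
First-order correspondent: forall x forall y (x R^3 y -> exists w (y R^2 w & xRw)).

forall x forall y (x R^3 y -> exists w (y R^2 w & xRw))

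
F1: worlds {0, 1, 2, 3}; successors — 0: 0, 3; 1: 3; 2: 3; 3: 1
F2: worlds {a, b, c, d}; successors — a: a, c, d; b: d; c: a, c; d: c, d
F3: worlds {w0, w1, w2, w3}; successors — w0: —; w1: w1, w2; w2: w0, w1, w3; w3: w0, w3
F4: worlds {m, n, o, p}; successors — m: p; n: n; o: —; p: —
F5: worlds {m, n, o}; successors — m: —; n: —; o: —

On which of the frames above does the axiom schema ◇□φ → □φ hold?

F5

Frame correspondent (Sahlqvist): ∀x ∀y ∀z (Rxy ∧ Rxz → Ryz) — i.e. the Euclidean property.
F1: fails — R03 and R00 but not R30.
F2: fails — Rac and Rad but not Rcd.
F3: fails — Rw1w2 and Rw1w2 but not Rw2w2.
F4: fails — Rmp and Rmp but not Rpp.
F5: satisfies the condition.
Valid on: F5.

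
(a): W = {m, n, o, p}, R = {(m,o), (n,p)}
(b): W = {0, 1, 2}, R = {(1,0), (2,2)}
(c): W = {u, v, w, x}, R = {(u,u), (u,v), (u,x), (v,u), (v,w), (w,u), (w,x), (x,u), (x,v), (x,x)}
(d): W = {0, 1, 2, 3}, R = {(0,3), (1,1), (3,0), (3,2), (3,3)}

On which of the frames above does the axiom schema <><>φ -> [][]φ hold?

(a), (b)

Frame correspondent (Sahlqvist): forall x forall y forall z ((x R^2 y & x R^2 z) -> exists w (y = w & z = w)) — i.e. a generalized confluence (Geach) condition.
(a): holds.
(b): holds.
(c): fails — uR²u, uR²v but u ≠ v.
(d): fails — 0R²0, 0R²2 but 0 ≠ 2.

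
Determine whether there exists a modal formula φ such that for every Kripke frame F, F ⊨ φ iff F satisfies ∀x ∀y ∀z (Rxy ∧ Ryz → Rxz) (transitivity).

Definable; □p → □□p defines it

Yes: it is transitivity, defined by the 4 schema □p → □□p.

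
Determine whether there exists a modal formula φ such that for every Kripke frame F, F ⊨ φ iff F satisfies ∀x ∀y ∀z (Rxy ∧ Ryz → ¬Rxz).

Modal frame validity is preserved under surjective bounded morphisms.
The 5-cycle (worlds a,b,c,d,e with a→b→c→d→e→a) is intransitive. Mapping every world to a single reflexive point • is a surjective bounded morphism; the reflexive point is not intransitive (R••∧R•• but R••).
So no modal formula (or set of formulas) defines exactly the intransitive frames.

No — not modally definable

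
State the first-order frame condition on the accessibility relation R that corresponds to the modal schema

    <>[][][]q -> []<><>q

This is a Sahlqvist (Geach-type) schema ◇^1□^3q → □^1◇^2q.
Minimal-valuation argument: fix x; take any y with xR^1y and any z with xR^1z. Set V(q) to the set of worlds R-reachable from y in exactly 3 steps. Then □^3q holds at y, so the antecedent holds at x; validity forces ◇^2q at z, giving a w with zR^2w and yR^3w.
First-order correspondent: forall x forall y forall z ((xRy & xRz) -> exists w (y R^3 w & z R^2 w)).

forall x forall y forall z ((xRy & xRz) -> exists w (y R^3 w & z R^2 w))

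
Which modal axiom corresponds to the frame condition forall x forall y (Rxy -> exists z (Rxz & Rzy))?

□□s → □s

The condition is density. The C4 schema □□s → □s defines it.
Suppose □□s→□s is valid. Take Rxy and set V(s)={w : xR²w}. Then □□s at x, so □s at x, so s at y, i.e. ∃z(Rxz∧Rzy).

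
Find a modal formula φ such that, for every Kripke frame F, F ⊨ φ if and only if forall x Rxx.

□r → r

The condition is reflexivity. The T schema □r → r defines it.
Suppose □r→r is valid. At any x set V(r)={w : Rxw}. Then □r holds at x, so r holds at x, i.e. Rxx.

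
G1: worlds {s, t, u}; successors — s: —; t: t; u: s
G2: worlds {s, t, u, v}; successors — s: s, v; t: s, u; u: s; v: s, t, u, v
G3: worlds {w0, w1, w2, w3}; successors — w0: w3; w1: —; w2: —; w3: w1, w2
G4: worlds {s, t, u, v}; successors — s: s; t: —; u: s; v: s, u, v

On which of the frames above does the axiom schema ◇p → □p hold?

G1

The schema corresponds to partial functionality: ∀x ∀y ∀z (Rxy ∧ Rxz → y = z).
G1: holds.
G2: fails — s sees both s and v.
G3: fails — w3 sees both w1 and w2.
G4: fails — v sees both s and u.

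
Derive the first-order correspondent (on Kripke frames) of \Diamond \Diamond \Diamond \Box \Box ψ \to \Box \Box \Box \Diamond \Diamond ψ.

This is a Sahlqvist (Geach-type) schema ◇^3□^2ψ → □^3◇^2ψ.
First-order correspondent: \forall x \forall y \forall z ((x R^3 y \wedge x R^3 z) \to \exists w (y R^2 w \wedge z R^2 w)).

\forall x \forall y \forall z ((x R^3 y \wedge x R^3 z) \to \exists w (y R^2 w \wedge z R^2 w))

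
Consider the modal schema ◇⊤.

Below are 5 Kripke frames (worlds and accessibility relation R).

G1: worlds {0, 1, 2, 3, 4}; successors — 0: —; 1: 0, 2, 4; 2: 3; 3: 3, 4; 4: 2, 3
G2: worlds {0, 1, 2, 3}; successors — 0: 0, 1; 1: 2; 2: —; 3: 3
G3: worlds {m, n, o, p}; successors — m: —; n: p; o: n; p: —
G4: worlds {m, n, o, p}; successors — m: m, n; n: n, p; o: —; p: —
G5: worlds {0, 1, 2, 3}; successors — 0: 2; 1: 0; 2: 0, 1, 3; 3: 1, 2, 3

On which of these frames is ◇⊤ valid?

G5

The schema corresponds to seriality: ∀x ∃y Rxy.
G1: fails — world 0 has no successor.
G2: fails — world 2 has no successor.
G3: fails — world m has no successor.
G4: fails — world o has no successor.
G5: ✓.
Valid on: G5.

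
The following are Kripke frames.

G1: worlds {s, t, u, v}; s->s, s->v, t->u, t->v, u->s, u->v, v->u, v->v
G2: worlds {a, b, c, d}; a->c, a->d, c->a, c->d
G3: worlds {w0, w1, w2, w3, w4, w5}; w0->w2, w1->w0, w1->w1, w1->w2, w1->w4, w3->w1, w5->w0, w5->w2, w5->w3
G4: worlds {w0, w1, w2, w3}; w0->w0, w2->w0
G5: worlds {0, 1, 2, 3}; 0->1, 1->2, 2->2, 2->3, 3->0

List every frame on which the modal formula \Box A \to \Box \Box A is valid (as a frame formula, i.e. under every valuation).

G4

The schema corresponds to transitivity: \forall x \forall y \forall z (Rxy \wedge Ryz \to Rxz).
G1: fails — Ruv and Rvu but not Ruu.
G2: fails — Rac and Rca but not Raa.
G3: fails — Rw3w1 and Rw1w2 but not Rw3w2.
G4: satisfies the condition.
G5: fails — R12 and R23 but not R13.
Valid on: G4.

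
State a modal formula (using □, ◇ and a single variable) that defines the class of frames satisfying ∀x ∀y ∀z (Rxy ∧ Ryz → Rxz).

□p → □□p

This is transitivity; the standard corresponding axiom is 4: □p → □□p.
Suppose □p→□□p is valid. Take Rxy, Ryz and set V(p)={w : Rxw}. Then □p at x, so □□p at x, so □p at y, so p at z, i.e. Rxz.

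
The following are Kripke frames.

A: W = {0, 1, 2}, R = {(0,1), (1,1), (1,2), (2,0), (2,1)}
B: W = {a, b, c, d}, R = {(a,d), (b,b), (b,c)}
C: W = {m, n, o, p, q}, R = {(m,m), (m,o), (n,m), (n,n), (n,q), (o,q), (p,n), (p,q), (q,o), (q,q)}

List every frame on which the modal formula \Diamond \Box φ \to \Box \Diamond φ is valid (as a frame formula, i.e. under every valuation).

A

This is the axiom for convergence; its first-order frame correspondent is \forall x \forall y \forall z (Rxy \wedge Rxz \to \exists w (Ryw \wedge Rzw)).
A: ✓.
B: fails — Rad and Rad but d and d have no common successor.
C: fails — Rmo and Rmm but o and m have no common successor.
Valid on: A.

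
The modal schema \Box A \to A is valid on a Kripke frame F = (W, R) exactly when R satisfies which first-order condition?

reflexivity: \forall x Rxx

Suppose □A→A is valid. At any x set V(A)={w : Rxw}. Then □A holds at x, so A holds at x, i.e. Rxx.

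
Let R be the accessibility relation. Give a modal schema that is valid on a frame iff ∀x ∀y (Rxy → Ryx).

A defining formula is r → □◇r (the B axiom).
Suppose r→□◇r is valid. Take Rxy and set V(r)={x}. Then r at x, so □◇r at x, so ◇r at y, so some z with Ryz has r; z=x, i.e. Ryx.

r → □◇r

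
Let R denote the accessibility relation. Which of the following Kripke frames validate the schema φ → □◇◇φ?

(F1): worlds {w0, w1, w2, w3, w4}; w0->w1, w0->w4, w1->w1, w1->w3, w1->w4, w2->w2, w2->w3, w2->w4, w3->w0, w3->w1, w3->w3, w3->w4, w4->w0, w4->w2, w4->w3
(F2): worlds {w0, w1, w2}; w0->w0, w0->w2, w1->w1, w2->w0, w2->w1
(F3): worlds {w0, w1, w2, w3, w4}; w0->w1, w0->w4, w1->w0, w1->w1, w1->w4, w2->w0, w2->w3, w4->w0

(F1)

This is the axiom for a generalized confluence (Geach) condition; its first-order frame correspondent is ∀x ∀z (xRz → ∃w (x = w ∧ zR²w)).
(F1): satisfies the condition.
(F2): fails — w2Rw1 but no w with w2=w and w1R²w.
(F3): fails — w0Rw4 but no w with w0=w and w4R²w.
Valid on: (F1).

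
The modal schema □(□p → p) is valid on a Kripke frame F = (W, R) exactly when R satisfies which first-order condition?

shift-reflexivity: ∀x ∀y (Rxy → Ryy)

Suppose □(□p→p) is valid. Take Rxy and set V(p)={w : Ryw}. Then at y, □p holds; since □(□p→p) at x, □p→p at y, so p at y, i.e. Ryy.
Conversely, any frame satisfying ∀x ∀y (Rxy → Ryy) validates the schema.
So the correspondent is shift-reflexivity.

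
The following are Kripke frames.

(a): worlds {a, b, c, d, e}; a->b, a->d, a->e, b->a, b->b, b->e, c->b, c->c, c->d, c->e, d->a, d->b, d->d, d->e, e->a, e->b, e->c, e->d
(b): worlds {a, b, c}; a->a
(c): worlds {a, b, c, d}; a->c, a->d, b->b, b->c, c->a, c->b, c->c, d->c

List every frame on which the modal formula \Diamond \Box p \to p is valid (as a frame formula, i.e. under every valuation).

This is the axiom for symmetry; its first-order frame correspondent is \forall x \forall y (Rxy \to Ryx).
(a): fails — Rcd but not Rdc.
(b): ✓.
(c): fails — Rdc but not Rcd.
Valid on: (b).

(b)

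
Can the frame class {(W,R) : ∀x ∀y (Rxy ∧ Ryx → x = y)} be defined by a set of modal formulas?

Any modally definable frame class is closed under surjective bounded morphisms.
The 8-cycle (worlds s,t,u,v,w,x,y,z with s→t→u→v→w→x→y→z→s) is antisymmetric. Sending even-indexed worlds to a and odd-indexed worlds to b is a surjective bounded morphism onto the two-world frame with a↔b, which is not antisymmetric.
So no modal formula (or set of formulas) defines exactly the antisymmetric frames.

Not modally definable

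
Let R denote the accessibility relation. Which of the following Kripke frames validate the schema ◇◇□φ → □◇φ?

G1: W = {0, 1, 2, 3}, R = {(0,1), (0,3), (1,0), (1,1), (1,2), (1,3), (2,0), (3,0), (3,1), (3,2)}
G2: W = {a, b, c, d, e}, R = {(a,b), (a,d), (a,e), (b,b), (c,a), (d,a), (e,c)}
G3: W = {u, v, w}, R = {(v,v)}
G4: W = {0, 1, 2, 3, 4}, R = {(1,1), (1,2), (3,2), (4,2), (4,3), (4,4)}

G3

Frame correspondent (Sahlqvist): ∀x ∀y ∀z ((xR²y ∧ xRz) → ∃w (yRw ∧ zRw)) — i.e. a generalized confluence (Geach) condition.
G1: fails — 1R²0, 1R2 but no w with 0Rw and 2Rw.
G2: fails — aR²a, aRd but no w with aRw and dRw.
G3: condition met.
G4: fails — 1R²1, 1R2 but no w with 1Rw and 2Rw.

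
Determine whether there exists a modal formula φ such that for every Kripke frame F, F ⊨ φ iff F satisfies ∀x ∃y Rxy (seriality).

Yes: it is seriality, defined by the D schema □p → ◇p.
Suppose □p→◇p is valid. At any x set V(p)=W. Then □p at x, so ◇p at x, so x has a successor.

Definable; □p → ◇p defines it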